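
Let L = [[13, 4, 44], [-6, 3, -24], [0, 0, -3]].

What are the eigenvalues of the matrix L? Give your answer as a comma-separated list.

The characteristic polynomial is p(lambda) = det(lambda·I - L).
Expanding along the first row, p(lambda) = lambda^3 - 13·lambda^2 + 15·lambda + 189.
Try lambda = -3: p(-3) = 0, so -3 is a root.
Dividing by (lambda + 3) leaves lambda^2 - 16·lambda + 63.
The quadratic factors as (lambda - 7)·(lambda - 9).
Eigenvalues: -3, 7, 9.

-3, 7, 9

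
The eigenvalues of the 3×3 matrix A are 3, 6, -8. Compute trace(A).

1

trace(A) is the sum of the eigenvalues: (3) + (6) + (-8) = 1.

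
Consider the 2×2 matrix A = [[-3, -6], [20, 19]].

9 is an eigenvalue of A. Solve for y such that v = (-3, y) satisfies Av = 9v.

We need (A - 9I)v = 0.
A - 9I = [[-12, -6], [20, 10]].
Row 1: (-12)·-3 + (-6)·y = 0
Row 2: (20)·-3 + (10)·y = 0
Solving gives y = 6.
Check: A·(-3, 6) = (-27, 54) = 9·(-3, 6).

6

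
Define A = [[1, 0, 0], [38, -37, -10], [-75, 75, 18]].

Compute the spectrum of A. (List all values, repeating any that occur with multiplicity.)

Set up det(rI - A) = 0.
Cofactor expansion gives p(r) = r^3 + 18r^2 + 65r - 84.
Try r = 1: p(1) = 0, so 1 is a root.
Dividing by (r - 1) leaves r^2 + 19r + 84.
The quadratic factors as (r + 12)·(r + 7).
Eigenvalues: -12, -7, 1.

-12, -7, 1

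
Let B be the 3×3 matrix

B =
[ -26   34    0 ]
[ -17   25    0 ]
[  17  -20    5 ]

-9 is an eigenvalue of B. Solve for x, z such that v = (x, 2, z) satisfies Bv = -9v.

4, -2

We need (B + 9I)v = 0.
B + 9I = [[-17, 34, 0], [-17, 34, 0], [17, -20, 14]].
Row 1: (-17)·x + (34)·2 + (0)·z = 0
Row 2: (-17)·x + (34)·2 + (0)·z = 0
Row 3: (17)·x + (-20)·2 + (14)·z = 0
Solving gives x = 4, z = -2.
Check: B·(4, 2, -2) = (-36, -18, 18) = -9·(4, 2, -2).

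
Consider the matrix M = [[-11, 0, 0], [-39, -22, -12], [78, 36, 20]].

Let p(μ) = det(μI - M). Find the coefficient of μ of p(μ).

p(μ) = μ^3 + 13μ^2 + 14μ - 88.
The coefficient of μ is 14.

14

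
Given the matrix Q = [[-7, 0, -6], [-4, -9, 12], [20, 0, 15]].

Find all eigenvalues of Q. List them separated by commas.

Set up det(λI - Q) = 0.
Expanding the 3×3 determinant: p(λ) = λ^3 + λ^2 - 57λ + 135.
Since p(-9) = 0, λ = -9 is a root.
Dividing by (λ + 9) leaves λ^2 - 8λ + 15.
The quadratic factors as (λ - 3)·(λ - 5).
Eigenvalues: -9, 3, 5.

-9, 3, 5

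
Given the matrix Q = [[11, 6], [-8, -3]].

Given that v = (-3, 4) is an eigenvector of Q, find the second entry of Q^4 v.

324

First find the eigenvalue: Qv = (-9, 12) = 3·(-3, 4), so λ = 3.
Then Q^4 v = λ^4·v = 3^4·(-3, 4) = 81·(-3, 4) = (-243, 324).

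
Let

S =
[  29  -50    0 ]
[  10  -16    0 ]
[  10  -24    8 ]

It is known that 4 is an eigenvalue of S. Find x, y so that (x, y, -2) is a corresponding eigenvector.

-4, -2

We need (S - 4I)v = 0.
S - 4I = [[25, -50, 0], [10, -20, 0], [10, -24, 4]].
Row 1: (25)·x + (-50)·y + (0)·-2 = 0
Row 2: (10)·x + (-20)·y + (0)·-2 = 0
Row 3: (10)·x + (-24)·y + (4)·-2 = 0
Solving gives x = -4, y = -2.
Check: S·(-4, -2, -2) = (-16, -8, -8) = 4·(-4, -2, -2).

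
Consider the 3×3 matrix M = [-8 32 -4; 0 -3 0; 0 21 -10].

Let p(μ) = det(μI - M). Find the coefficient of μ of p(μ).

134

p(μ) = μ^3 + 21μ^2 + 134μ + 240.
The coefficient of μ is 134.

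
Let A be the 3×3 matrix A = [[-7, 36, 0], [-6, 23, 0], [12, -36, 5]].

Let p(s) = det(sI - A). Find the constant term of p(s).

-275

p(s) = s^3 - 21s^2 + 135s - 275.
The constant term is -275.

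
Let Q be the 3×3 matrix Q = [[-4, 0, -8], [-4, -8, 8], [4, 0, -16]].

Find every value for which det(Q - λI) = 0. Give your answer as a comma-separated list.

-12, -8, -8

Compute the characteristic polynomial p(t) = det(tI - Q).
Expanding along the first row, p(t) = t^3 + 28t^2 + 256t + 768.
Try t = -12: p(-12) = 0, so -12 is a root.
Dividing by (t + 12) leaves t^2 + 16t + 64.
The quadratic factor is (t + 8)^2.
Eigenvalues: -12, -8, -8.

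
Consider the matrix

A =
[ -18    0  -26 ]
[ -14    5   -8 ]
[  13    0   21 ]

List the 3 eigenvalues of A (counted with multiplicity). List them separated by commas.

Compute the characteristic polynomial p(t) = det(tI - A).
Cofactor expansion gives p(t) = t^3 - 8t^2 - 25t + 200.
Try t = 5: p(5) = 0, so 5 is a root.
Dividing by (t - 5) leaves t^2 - 3t - 40.
The quadratic factors as (t + 5)·(t - 8).
Eigenvalues: -5, 5, 8.

-5, 5, 8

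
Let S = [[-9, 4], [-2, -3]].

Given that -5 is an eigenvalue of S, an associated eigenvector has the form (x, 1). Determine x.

We need (S + 5I)v = 0.
S + 5I = [[-4, 4], [-2, 2]].
Row 1: (-4)·x + (4)·1 = 0
Row 2: (-2)·x + (2)·1 = 0
Solving gives x = 1.
Check: S·(1, 1) = (-5, -5) = -5·(1, 1).

1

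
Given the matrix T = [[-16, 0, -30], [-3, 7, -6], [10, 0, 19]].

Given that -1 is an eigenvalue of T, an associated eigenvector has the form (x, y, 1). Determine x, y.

-2, 0

We need (T + 1I)v = 0.
T + 1I = [[-15, 0, -30], [-3, 8, -6], [10, 0, 20]].
Row 1: (-15)·x + (0)·y + (-30)·1 = 0
Row 2: (-3)·x + (8)·y + (-6)·1 = 0
Row 3: (10)·x + (0)·y + (20)·1 = 0
Solving gives x = -2, y = 0.
Check: T·(-2, 0, 1) = (2, 0, -1) = -1·(-2, 0, 1).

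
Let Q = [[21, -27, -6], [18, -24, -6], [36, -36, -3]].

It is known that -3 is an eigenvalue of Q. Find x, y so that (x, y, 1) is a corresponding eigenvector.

-2, -2

We need (Q + 3I)v = 0.
Q + 3I = [[24, -27, -6], [18, -21, -6], [36, -36, 0]].
Row 1: (24)·x + (-27)·y + (-6)·1 = 0
Row 2: (18)·x + (-21)·y + (-6)·1 = 0
Row 3: (36)·x + (-36)·y + (0)·1 = 0
Solving gives x = -2, y = -2.
Check: Q·(-2, -2, 1) = (6, 6, -3) = -3·(-2, -2, 1).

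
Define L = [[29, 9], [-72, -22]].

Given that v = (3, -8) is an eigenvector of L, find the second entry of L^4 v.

-5000

First find the eigenvalue: Lv = (15, -40) = 5·(3, -8), so λ = 5.
Then L^4 v = λ^4·v = 5^4·(3, -8) = 625·(3, -8) = (1875, -5000).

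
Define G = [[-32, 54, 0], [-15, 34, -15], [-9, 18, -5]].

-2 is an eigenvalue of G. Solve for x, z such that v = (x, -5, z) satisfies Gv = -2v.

We need (G + 2I)v = 0.
G + 2I = [[-30, 54, 0], [-15, 36, -15], [-9, 18, -3]].
Row 1: (-30)·x + (54)·-5 + (0)·z = 0
Row 2: (-15)·x + (36)·-5 + (-15)·z = 0
Row 3: (-9)·x + (18)·-5 + (-3)·z = 0
Solving gives x = -9, z = -3.
Check: G·(-9, -5, -3) = (18, 10, 6) = -2·(-9, -5, -3).

-9, -3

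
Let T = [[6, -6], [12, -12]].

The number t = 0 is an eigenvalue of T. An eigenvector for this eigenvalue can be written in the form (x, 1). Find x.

1

We need (T)v = 0.
T = [[6, -6], [12, -12]].
Row 1: (6)·x + (-6)·1 = 0
Row 2: (12)·x + (-12)·1 = 0
Solving gives x = 1.
Check: T·(1, 1) = (0, 0) = 0·(1, 1).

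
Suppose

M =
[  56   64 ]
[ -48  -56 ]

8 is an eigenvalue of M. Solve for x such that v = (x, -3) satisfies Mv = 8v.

4

We need (M - 8I)v = 0.
M - 8I = [[48, 64], [-48, -64]].
Row 1: (48)·x + (64)·-3 = 0
Row 2: (-48)·x + (-64)·-3 = 0
Solving gives x = 4.
Check: M·(4, -3) = (32, -24) = 8·(4, -3).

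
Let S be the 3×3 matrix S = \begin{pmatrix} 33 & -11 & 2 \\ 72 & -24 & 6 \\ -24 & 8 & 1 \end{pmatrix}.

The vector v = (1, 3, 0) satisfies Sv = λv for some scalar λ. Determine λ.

Compute Sv: S·(1, 3, 0) = (0, 0, 0).
Since Sv = λv, compare component 1: 0 = λ·1, so λ = 0.

0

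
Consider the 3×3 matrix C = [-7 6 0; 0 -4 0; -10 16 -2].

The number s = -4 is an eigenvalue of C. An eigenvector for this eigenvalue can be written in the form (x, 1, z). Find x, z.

We need (C + 4I)v = 0.
C + 4I = [[-3, 6, 0], [0, 0, 0], [-10, 16, 2]].
Row 1: (-3)·x + (6)·1 + (0)·z = 0
Row 2: (0)·x + (0)·1 + (0)·z = 0
Row 3: (-10)·x + (16)·1 + (2)·z = 0
Solving gives x = 2, z = 2.
Check: C·(2, 1, 2) = (-8, -4, -8) = -4·(2, 1, 2).

2, 2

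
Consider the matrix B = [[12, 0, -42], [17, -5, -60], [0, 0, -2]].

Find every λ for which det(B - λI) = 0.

-5, -2, 12

The characteristic polynomial is p(λ) = det(λI - B).
Cofactor expansion gives p(λ) = λ^3 - 5λ^2 - 74λ - 120.
Try λ = -2: p(-2) = 0, so -2 is a root.
Dividing by (λ + 2) leaves λ^2 - 7λ - 60.
The quadratic factors as (λ + 5)·(λ - 12).
Eigenvalues: -5, -2, 12.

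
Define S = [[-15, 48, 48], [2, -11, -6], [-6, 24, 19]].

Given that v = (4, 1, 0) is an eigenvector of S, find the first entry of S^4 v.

324

First find the eigenvalue: Sv = (-12, -3, 0) = -3·(4, 1, 0), so λ = -3.
Then S^4 v = λ^4·v = (-3)^4·(4, 1, 0) = 81·(4, 1, 0) = (324, 81, 0).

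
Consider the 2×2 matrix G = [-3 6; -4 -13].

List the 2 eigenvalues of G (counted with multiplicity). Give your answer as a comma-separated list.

det(G - tI) = (-3 - t)(-13 - t) - (6)·(-4) = t^2 + 16t + 63.
This factors as (t + 9)·(t + 7) = 0.
Eigenvalues: -9, -7.

-9, -7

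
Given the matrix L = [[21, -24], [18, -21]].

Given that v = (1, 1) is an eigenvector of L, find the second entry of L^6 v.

729

First find the eigenvalue: Lv = (-3, -3) = -3·(1, 1), so λ = -3.
Then L^6 v = λ^6·v = (-3)^6·(1, 1) = 729·(1, 1) = (729, 729).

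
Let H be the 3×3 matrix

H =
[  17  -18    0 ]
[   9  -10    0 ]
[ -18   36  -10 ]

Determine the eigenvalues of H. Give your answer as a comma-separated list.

The characteristic polynomial is p(λ) = det(λI - H).
Expanding along the first row, p(λ) = λ^3 + 3λ^2 - 78λ - 80.
Since p(-1) = 0, λ = -1 is a root.
Dividing by (λ + 1) leaves λ^2 + 2λ - 80.
The quadratic factors as (λ + 10)·(λ - 8).
Eigenvalues: -10, -1, 8.

-10, -1, 8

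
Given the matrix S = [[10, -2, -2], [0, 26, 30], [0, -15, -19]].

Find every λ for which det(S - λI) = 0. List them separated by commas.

-4, 10, 11

Compute the characteristic polynomial p(λ) = det(λI - S).
Expanding along the first row, p(λ) = λ^3 - 17λ^2 + 26λ + 440.
Try λ = -4: p(-4) = 0, so -4 is a root.
Dividing by (λ + 4) leaves λ^2 - 21λ + 110.
The quadratic factors as (λ - 10)·(λ - 11).
Eigenvalues: -4, 10, 11.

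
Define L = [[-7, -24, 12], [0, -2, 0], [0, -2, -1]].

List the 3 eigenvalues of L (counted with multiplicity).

Set up det(tI - L) = 0.
Cofactor expansion gives p(t) = t^3 + 10t^2 + 23t + 14.
Rational-root test: t = -1 gives p(-1) = 0.
Factor out (t + 1): p(t) = (t + 1)·(t^2 + 9t + 14).
The quadratic factors as (t + 7)·(t + 2).
Eigenvalues: -7, -2, -1.

-7, -2, -1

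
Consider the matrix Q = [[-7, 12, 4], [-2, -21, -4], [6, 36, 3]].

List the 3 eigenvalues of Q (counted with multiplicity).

Set up det(μI - Q) = 0.
Expanding the 3×3 determinant: p(μ) = μ^3 + 25μ^2 + 207μ + 567.
Since p(-7) = 0, μ = -7 is a root.
Factor out (μ + 7): p(μ) = (μ + 7)·(μ^2 + 18μ + 81).
The quadratic factor is (μ + 9)^2.
Eigenvalues: -9, -9, -7.

-9, -9, -7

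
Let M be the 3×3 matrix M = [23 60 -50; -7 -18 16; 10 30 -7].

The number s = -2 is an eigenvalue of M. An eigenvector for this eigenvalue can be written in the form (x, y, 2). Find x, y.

16, -5

We need (M + 2I)v = 0.
M + 2I = [[25, 60, -50], [-7, -16, 16], [10, 30, -5]].
Row 1: (25)·x + (60)·y + (-50)·2 = 0
Row 2: (-7)·x + (-16)·y + (16)·2 = 0
Row 3: (10)·x + (30)·y + (-5)·2 = 0
Solving gives x = 16, y = -5.
Check: M·(16, -5, 2) = (-32, 10, -4) = -2·(16, -5, 2).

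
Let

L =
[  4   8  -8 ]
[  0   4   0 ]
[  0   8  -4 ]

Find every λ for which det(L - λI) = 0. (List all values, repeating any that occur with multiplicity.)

The characteristic polynomial is p(r) = det(rI - L).
Expanding along the first row, p(r) = r^3 - 4r^2 - 16r + 64.
Try r = 4: p(4) = 0, so 4 is a root.
Dividing by (r - 4) leaves r^2 - 16.
The quadratic factors as (r + 4)·(r - 4).
Eigenvalues: -4, 4, 4.

-4, 4, 4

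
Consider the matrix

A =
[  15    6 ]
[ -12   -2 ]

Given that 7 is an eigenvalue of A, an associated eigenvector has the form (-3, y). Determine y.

We need (A - 7I)v = 0.
A - 7I = [[8, 6], [-12, -9]].
Row 1: (8)·-3 + (6)·y = 0
Row 2: (-12)·-3 + (-9)·y = 0
Solving gives y = 4.
Check: A·(-3, 4) = (-21, 28) = 7·(-3, 4).

4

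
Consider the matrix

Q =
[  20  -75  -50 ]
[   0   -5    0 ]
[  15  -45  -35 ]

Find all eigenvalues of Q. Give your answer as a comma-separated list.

-10, -5, -5

The characteristic polynomial is p(r) = det(rI - Q).
Expanding along the first row, p(r) = r^3 + 20r^2 + 125r + 250.
Rational-root test: r = -5 gives p(-5) = 0.
Factor out (r + 5): p(r) = (r + 5)·(r^2 + 15r + 50).
The quadratic factors as (r + 10)·(r + 5).
Eigenvalues: -10, -5, -5.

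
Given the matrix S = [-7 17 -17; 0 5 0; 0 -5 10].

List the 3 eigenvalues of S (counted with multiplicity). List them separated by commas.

-7, 5, 10

Compute the characteristic polynomial p(μ) = det(μI - S).
Expanding along the first row, p(μ) = μ^3 - 8μ^2 - 55μ + 350.
Rational-root test: μ = -7 gives p(-7) = 0.
Factor out (μ + 7): p(μ) = (μ + 7)·(μ^2 - 15μ + 50).
The quadratic factors as (μ - 5)·(μ - 10).
Eigenvalues: -7, 5, 10.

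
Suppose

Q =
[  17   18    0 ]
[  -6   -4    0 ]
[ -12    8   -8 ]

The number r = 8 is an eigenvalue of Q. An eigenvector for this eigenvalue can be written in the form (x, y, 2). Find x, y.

We need (Q - 8I)v = 0.
Q - 8I = [[9, 18, 0], [-6, -12, 0], [-12, 8, -16]].
Row 1: (9)·x + (18)·y + (0)·2 = 0
Row 2: (-6)·x + (-12)·y + (0)·2 = 0
Row 3: (-12)·x + (8)·y + (-16)·2 = 0
Solving gives x = -2, y = 1.
Check: Q·(-2, 1, 2) = (-16, 8, 16) = 8·(-2, 1, 2).

-2, 1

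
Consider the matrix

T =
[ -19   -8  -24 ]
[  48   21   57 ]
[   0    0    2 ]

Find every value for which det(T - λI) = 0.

-3, 2, 5

The characteristic polynomial is p(λ) = det(λI - T).
Expanding along the first row, p(λ) = λ^3 - 4λ^2 - 11λ + 30.
Since p(2) = 0, λ = 2 is a root.
Factor out (λ - 2): p(λ) = (λ - 2)·(λ^2 - 2λ - 15).
The quadratic factors as (λ + 3)·(λ - 5).
Eigenvalues: -3, 2, 5.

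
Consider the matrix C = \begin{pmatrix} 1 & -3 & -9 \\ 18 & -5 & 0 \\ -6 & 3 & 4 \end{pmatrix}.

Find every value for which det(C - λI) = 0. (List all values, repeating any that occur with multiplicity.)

-5, 1, 4

Set up det(λI - C) = 0.
Cofactor expansion gives p(λ) = λ^3 - 21λ + 20.
Rational-root test: λ = -5 gives p(-5) = 0.
Dividing by (λ + 5) leaves λ^2 - 5λ + 4.
The quadratic factors as (λ - 1)·(λ - 4).
Eigenvalues: -5, 1, 4.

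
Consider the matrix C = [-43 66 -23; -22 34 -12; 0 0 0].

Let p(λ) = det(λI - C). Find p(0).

p(0) = det(0·I − C) = det(−C) = (−1)^3·det(C).
det(C) = 0, so p(0) = 0.

0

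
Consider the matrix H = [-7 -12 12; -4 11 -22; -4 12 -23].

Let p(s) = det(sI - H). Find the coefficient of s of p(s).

p(s) = s^3 + 19s^2 + 95s + 77.
The coefficient of s is 95.

95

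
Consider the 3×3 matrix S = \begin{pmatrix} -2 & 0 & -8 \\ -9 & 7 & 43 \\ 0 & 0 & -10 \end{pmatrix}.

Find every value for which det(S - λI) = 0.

-10, -2, 7

Set up det(λI - S) = 0.
Expanding along the first row, p(λ) = λ^3 + 5λ^2 - 64λ - 140.
Try λ = -2: p(-2) = 0, so -2 is a root.
Dividing by (λ + 2) leaves λ^2 + 3λ - 70.
The quadratic factors as (λ + 10)·(λ - 7).
Eigenvalues: -10, -2, 7.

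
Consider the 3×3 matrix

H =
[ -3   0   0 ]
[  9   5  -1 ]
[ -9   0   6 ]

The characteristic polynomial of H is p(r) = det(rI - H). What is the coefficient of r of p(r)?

-3

p(r) = r^3 - 8r^2 - 3r + 90.
The coefficient of r is -3.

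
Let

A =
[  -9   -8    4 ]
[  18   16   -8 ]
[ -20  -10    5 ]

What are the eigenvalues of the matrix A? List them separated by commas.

Set up det(lambda·I - A) = 0.
Expanding along the first row, p(lambda) = lambda^3 - 12·lambda^2 + 35·lambda.
Try lambda = 0: p(0) = 0, so 0 is a root.
Factor out lambda: p(lambda) = lambda·(lambda^2 - 12·lambda + 35).
The quadratic factors as (lambda - 5)·(lambda - 7).
Eigenvalues: 0, 5, 7.

0, 5, 7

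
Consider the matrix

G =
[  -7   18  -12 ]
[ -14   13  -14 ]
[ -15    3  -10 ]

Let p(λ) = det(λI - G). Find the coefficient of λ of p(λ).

-37

p(λ) = λ^3 + 4λ^2 - 37λ - 40.
The coefficient of λ is -37.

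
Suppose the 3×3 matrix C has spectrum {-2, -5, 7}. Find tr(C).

0

trace(C) is the sum of the eigenvalues: (-2) + (-5) + (7) = 0.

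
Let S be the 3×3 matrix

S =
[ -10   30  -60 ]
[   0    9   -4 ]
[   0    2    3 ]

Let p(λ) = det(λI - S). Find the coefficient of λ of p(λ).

p(λ) = λ^3 - 2λ^2 - 85λ + 350.
The coefficient of λ is -85.

-85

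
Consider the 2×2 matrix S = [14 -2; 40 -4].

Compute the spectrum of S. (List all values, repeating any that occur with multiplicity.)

det(S - tI) = (14 - t)(-4 - t) - (-2)·(40) = t^2 - 10t + 24.
This factors as (t - 4)·(t - 6) = 0.
Eigenvalues: 4, 6.

4, 6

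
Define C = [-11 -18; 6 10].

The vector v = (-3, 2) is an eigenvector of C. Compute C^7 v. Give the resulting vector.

First find the eigenvalue: Cv = (-3, 2) = 1·(-3, 2), so λ = 1.
Then C^7 v = λ^7·v = 1^7·(-3, 2) = 1·(-3, 2) = (-3, 2).

(-3, 2)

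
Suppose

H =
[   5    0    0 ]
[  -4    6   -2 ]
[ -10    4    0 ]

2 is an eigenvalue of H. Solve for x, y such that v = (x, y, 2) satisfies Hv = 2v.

We need (H - 2I)v = 0.
H - 2I = [[3, 0, 0], [-4, 4, -2], [-10, 4, -2]].
Row 1: (3)·x + (0)·y + (0)·2 = 0
Row 2: (-4)·x + (4)·y + (-2)·2 = 0
Row 3: (-10)·x + (4)·y + (-2)·2 = 0
Solving gives x = 0, y = 1.
Check: H·(0, 1, 2) = (0, 2, 4) = 2·(0, 1, 2).

0, 1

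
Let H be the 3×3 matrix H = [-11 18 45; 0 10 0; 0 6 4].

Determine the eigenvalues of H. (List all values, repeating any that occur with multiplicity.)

-11, 4, 10

Set up det(sI - H) = 0.
Expanding along the first row, p(s) = s^3 - 3s^2 - 114s + 440.
Since p(10) = 0, s = 10 is a root.
Factor out (s - 10): p(s) = (s - 10)·(s^2 + 7s - 44).
The quadratic factors as (s + 11)·(s - 4).
Eigenvalues: -11, 4, 10.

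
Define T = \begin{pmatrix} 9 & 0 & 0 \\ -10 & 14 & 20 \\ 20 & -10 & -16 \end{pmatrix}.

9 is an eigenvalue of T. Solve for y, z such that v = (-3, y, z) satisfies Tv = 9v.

We need (T - 9I)v = 0.
T - 9I = [[0, 0, 0], [-10, 5, 20], [20, -10, -25]].
Row 1: (0)·-3 + (0)·y + (0)·z = 0
Row 2: (-10)·-3 + (5)·y + (20)·z = 0
Row 3: (20)·-3 + (-10)·y + (-25)·z = 0
Solving gives y = -6, z = 0.
Check: T·(-3, -6, 0) = (-27, -54, 0) = 9·(-3, -6, 0).

-6, 0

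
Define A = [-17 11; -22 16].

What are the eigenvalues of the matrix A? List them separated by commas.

det(A - lambda·I) = (-17 - lambda)(16 - lambda) - (11)·(-22) = lambda^2 + lambda - 30.
This factors as (lambda + 6)·(lambda - 5) = 0.
Eigenvalues: -6, 5.

-6, 5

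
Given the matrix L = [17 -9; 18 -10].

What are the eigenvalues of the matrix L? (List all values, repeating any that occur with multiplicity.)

-1, 8

det(L - λI) = (17 - λ)(-10 - λ) - (-9)·(18) = λ^2 - 7λ - 8.
This factors as (λ + 1)·(λ - 8) = 0.
Eigenvalues: -1, 8.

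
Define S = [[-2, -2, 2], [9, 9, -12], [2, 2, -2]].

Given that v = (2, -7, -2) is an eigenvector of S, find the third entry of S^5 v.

-486

First find the eigenvalue: Sv = (6, -21, -6) = 3·(2, -7, -2), so λ = 3.
Then S^5 v = λ^5·v = 3^5·(2, -7, -2) = 243·(2, -7, -2) = (486, -1701, -486).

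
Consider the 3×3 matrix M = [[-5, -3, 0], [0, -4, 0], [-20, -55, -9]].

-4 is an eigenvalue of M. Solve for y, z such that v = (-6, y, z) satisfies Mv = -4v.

2, 2

We need (M + 4I)v = 0.
M + 4I = [[-1, -3, 0], [0, 0, 0], [-20, -55, -5]].
Row 1: (-1)·-6 + (-3)·y + (0)·z = 0
Row 2: (0)·-6 + (0)·y + (0)·z = 0
Row 3: (-20)·-6 + (-55)·y + (-5)·z = 0
Solving gives y = 2, z = 2.
Check: M·(-6, 2, 2) = (24, -8, -8) = -4·(-6, 2, 2).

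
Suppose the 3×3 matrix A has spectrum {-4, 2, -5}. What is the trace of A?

-7

trace(A) is the sum of the eigenvalues: (-4) + (2) + (-5) = -7.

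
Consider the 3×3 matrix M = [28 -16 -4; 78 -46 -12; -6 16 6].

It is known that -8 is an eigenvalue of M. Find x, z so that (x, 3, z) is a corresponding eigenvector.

1, -3

We need (M + 8I)v = 0.
M + 8I = [[36, -16, -4], [78, -38, -12], [-6, 16, 14]].
Row 1: (36)·x + (-16)·3 + (-4)·z = 0
Row 2: (78)·x + (-38)·3 + (-12)·z = 0
Row 3: (-6)·x + (16)·3 + (14)·z = 0
Solving gives x = 1, z = -3.
Check: M·(1, 3, -3) = (-8, -24, 24) = -8·(1, 3, -3).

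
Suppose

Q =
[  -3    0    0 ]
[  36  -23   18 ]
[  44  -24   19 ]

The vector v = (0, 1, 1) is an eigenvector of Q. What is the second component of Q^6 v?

15625

First find the eigenvalue: Qv = (0, -5, -5) = -5·(0, 1, 1), so λ = -5.
Then Q^6 v = λ^6·v = (-5)^6·(0, 1, 1) = 15625·(0, 1, 1) = (0, 15625, 15625).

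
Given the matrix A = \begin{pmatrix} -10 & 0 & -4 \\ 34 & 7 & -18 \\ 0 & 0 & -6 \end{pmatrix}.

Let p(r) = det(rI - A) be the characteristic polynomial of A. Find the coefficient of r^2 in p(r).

The coefficient of r^2 of det(rI - A) is −trace(A).
trace(A) = (-10) + (7) + (-6) = -9, so the coefficient is 9.

9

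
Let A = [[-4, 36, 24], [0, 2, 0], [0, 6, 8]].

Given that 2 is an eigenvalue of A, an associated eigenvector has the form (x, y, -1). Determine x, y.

2, 1

We need (A - 2I)v = 0.
A - 2I = [[-6, 36, 24], [0, 0, 0], [0, 6, 6]].
Row 1: (-6)·x + (36)·y + (24)·-1 = 0
Row 2: (0)·x + (0)·y + (0)·-1 = 0
Row 3: (0)·x + (6)·y + (6)·-1 = 0
Solving gives x = 2, y = 1.
Check: A·(2, 1, -1) = (4, 2, -2) = 2·(2, 1, -1).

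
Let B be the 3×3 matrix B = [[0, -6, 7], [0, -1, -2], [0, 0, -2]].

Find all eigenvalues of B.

B is upper triangular, so its eigenvalues are the diagonal entries.
Diagonal: 0, -1, -2.

-2, -1, 0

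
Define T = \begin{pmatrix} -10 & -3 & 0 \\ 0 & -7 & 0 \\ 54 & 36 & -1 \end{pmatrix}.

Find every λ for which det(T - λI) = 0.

Compute the characteristic polynomial p(λ) = det(λI - T).
Cofactor expansion gives p(λ) = λ^3 + 18λ^2 + 87λ + 70.
Rational-root test: λ = -1 gives p(-1) = 0.
Factor out (λ + 1): p(λ) = (λ + 1)·(λ^2 + 17λ + 70).
The quadratic factors as (λ + 10)·(λ + 7).
Eigenvalues: -10, -7, -1.

-10, -7, -1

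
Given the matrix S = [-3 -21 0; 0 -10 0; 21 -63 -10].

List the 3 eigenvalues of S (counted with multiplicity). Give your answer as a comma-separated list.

-10, -10, -3

Set up det(tI - S) = 0.
Expanding the 3×3 determinant: p(t) = t^3 + 23t^2 + 160t + 300.
Rational-root test: t = -10 gives p(-10) = 0.
Factor out (t + 10): p(t) = (t + 10)·(t^2 + 13t + 30).
The quadratic factors as (t + 10)·(t + 3).
Eigenvalues: -10, -10, -3.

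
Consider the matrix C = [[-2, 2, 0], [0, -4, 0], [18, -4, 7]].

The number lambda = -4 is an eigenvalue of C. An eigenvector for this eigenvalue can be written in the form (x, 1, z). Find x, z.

We need (C + 4I)v = 0.
C + 4I = [[2, 2, 0], [0, 0, 0], [18, -4, 11]].
Row 1: (2)·x + (2)·1 + (0)·z = 0
Row 2: (0)·x + (0)·1 + (0)·z = 0
Row 3: (18)·x + (-4)·1 + (11)·z = 0
Solving gives x = -1, z = 2.
Check: C·(-1, 1, 2) = (4, -4, -8) = -4·(-1, 1, 2).

-1, 2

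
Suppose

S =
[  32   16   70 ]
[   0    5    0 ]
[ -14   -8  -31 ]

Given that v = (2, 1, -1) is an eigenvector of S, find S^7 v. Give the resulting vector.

First find the eigenvalue: Sv = (10, 5, -5) = 5·(2, 1, -1), so λ = 5.
Then S^7 v = λ^7·v = 5^7·(2, 1, -1) = 78125·(2, 1, -1) = (156250, 78125, -78125).

(156250, 78125, -78125)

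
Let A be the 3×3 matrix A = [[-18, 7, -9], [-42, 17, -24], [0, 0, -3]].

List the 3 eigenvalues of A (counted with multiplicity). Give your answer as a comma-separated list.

-4, -3, 3

The characteristic polynomial is p(λ) = det(λI - A).
Cofactor expansion gives p(λ) = λ^3 + 4λ^2 - 9λ - 36.
Since p(3) = 0, λ = 3 is a root.
Dividing by (λ - 3) leaves λ^2 + 7λ + 12.
The quadratic factors as (λ + 4)·(λ + 3).
Eigenvalues: -4, -3, 3.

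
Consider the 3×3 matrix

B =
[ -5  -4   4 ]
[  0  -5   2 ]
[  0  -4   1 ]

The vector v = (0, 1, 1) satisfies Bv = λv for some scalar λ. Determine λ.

-3

Compute Bv: B·(0, 1, 1) = (0, -3, -3).
Since Bv = λv, compare component 2: -3 = λ·1, so λ = -3.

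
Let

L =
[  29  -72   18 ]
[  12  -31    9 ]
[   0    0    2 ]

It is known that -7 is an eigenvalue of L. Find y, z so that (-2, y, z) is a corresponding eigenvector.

-1, 0

We need (L + 7I)v = 0.
L + 7I = [[36, -72, 18], [12, -24, 9], [0, 0, 9]].
Row 1: (36)·-2 + (-72)·y + (18)·z = 0
Row 2: (12)·-2 + (-24)·y + (9)·z = 0
Row 3: (0)·-2 + (0)·y + (9)·z = 0
Solving gives y = -1, z = 0.
Check: L·(-2, -1, 0) = (14, 7, 0) = -7·(-2, -1, 0).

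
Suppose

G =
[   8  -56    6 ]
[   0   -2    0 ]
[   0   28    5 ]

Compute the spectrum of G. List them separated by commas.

Compute the characteristic polynomial p(t) = det(tI - G).
Cofactor expansion gives p(t) = t^3 - 11t^2 + 14t + 80.
Try t = 5: p(5) = 0, so 5 is a root.
Dividing by (t - 5) leaves t^2 - 6t - 16.
The quadratic factors as (t + 2)·(t - 8).
Eigenvalues: -2, 5, 8.

-2, 5, 8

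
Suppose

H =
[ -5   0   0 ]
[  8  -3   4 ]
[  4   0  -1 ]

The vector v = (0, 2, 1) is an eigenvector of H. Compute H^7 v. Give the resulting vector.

(0, -2, -1)

First find the eigenvalue: Hv = (0, -2, -1) = -1·(0, 2, 1), so λ = -1.
Then H^7 v = λ^7·v = (-1)^7·(0, 2, 1) = -1·(0, 2, 1) = (0, -2, -1).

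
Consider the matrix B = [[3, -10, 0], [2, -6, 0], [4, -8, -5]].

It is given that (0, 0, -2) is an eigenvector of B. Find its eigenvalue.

-5

Compute Bv: B·(0, 0, -2) = (0, 0, 10).
Since Bv = λv, compare component 3: 10 = λ·-2, so λ = -5.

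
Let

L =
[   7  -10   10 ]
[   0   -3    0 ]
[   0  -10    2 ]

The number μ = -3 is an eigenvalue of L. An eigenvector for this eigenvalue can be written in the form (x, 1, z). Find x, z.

-1, 2

We need (L + 3I)v = 0.
L + 3I = [[10, -10, 10], [0, 0, 0], [0, -10, 5]].
Row 1: (10)·x + (-10)·1 + (10)·z = 0
Row 2: (0)·x + (0)·1 + (0)·z = 0
Row 3: (0)·x + (-10)·1 + (5)·z = 0
Solving gives x = -1, z = 2.
Check: L·(-1, 1, 2) = (3, -3, -6) = -3·(-1, 1, 2).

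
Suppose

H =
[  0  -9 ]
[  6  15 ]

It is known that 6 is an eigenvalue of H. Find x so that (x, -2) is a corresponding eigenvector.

We need (H - 6I)v = 0.
H - 6I = [[-6, -9], [6, 9]].
Row 1: (-6)·x + (-9)·-2 = 0
Row 2: (6)·x + (9)·-2 = 0
Solving gives x = 3.
Check: H·(3, -2) = (18, -12) = 6·(3, -2).

3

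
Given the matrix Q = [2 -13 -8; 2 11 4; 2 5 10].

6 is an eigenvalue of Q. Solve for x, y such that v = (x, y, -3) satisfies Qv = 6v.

6, 0

We need (Q - 6I)v = 0.
Q - 6I = [[-4, -13, -8], [2, 5, 4], [2, 5, 4]].
Row 1: (-4)·x + (-13)·y + (-8)·-3 = 0
Row 2: (2)·x + (5)·y + (4)·-3 = 0
Row 3: (2)·x + (5)·y + (4)·-3 = 0
Solving gives x = 6, y = 0.
Check: Q·(6, 0, -3) = (36, 0, -18) = 6·(6, 0, -3).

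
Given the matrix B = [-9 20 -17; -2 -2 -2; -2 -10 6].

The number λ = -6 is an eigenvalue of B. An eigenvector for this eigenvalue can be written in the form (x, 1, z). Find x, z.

We need (B + 6I)v = 0.
B + 6I = [[-3, 20, -17], [-2, 4, -2], [-2, -10, 12]].
Row 1: (-3)·x + (20)·1 + (-17)·z = 0
Row 2: (-2)·x + (4)·1 + (-2)·z = 0
Row 3: (-2)·x + (-10)·1 + (12)·z = 0
Solving gives x = 1, z = 1.
Check: B·(1, 1, 1) = (-6, -6, -6) = -6·(1, 1, 1).

1, 1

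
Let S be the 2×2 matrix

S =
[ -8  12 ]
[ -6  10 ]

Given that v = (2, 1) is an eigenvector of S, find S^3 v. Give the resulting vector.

(-16, -8)

First find the eigenvalue: Sv = (-4, -2) = -2·(2, 1), so λ = -2.
Then S^3 v = λ^3·v = (-2)^3·(2, 1) = -8·(2, 1) = (-16, -8).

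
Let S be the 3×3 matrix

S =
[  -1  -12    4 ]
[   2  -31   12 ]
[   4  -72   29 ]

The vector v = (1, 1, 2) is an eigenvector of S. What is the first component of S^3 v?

First find the eigenvalue: Sv = (-5, -5, -10) = -5·(1, 1, 2), so λ = -5.
Then S^3 v = λ^3·v = (-5)^3·(1, 1, 2) = -125·(1, 1, 2) = (-125, -125, -250).

-125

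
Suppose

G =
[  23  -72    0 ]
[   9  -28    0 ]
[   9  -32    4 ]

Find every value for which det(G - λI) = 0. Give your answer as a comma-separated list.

-4, -1, 4

Compute the characteristic polynomial p(λ) = det(λI - G).
Cofactor expansion gives p(λ) = λ^3 + λ^2 - 16λ - 16.
Try λ = -1: p(-1) = 0, so -1 is a root.
Dividing by (λ + 1) leaves λ^2 - 16.
The quadratic factors as (λ + 4)·(λ - 4).
Eigenvalues: -4, -1, 4.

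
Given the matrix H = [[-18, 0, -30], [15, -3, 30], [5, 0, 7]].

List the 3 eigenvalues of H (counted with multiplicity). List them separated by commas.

The characteristic polynomial is p(λ) = det(λI - H).
Expanding along the first row, p(λ) = λ^3 + 14λ^2 + 57λ + 72.
Rational-root test: λ = -3 gives p(-3) = 0.
Factor out (λ + 3): p(λ) = (λ + 3)·(λ^2 + 11λ + 24).
The quadratic factors as (λ + 8)·(λ + 3).
Eigenvalues: -8, -3, -3.

-8, -3, -3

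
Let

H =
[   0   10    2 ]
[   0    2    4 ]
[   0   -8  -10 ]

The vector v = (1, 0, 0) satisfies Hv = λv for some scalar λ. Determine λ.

0

Compute Hv: H·(1, 0, 0) = (0, 0, 0).
Since Hv = λv, compare component 1: 0 = λ·1, so λ = 0.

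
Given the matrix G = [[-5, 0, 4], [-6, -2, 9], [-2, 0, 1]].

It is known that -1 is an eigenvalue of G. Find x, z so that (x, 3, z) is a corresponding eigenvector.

We need (G + 1I)v = 0.
G + 1I = [[-4, 0, 4], [-6, -1, 9], [-2, 0, 2]].
Row 1: (-4)·x + (0)·3 + (4)·z = 0
Row 2: (-6)·x + (-1)·3 + (9)·z = 0
Row 3: (-2)·x + (0)·3 + (2)·z = 0
Solving gives x = 1, z = 1.
Check: G·(1, 3, 1) = (-1, -3, -1) = -1·(1, 3, 1).

1, 1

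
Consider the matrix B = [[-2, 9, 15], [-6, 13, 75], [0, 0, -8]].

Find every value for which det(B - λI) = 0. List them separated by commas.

-8, 4, 7

Set up det(sI - B) = 0.
Cofactor expansion gives p(s) = s^3 - 3s^2 - 60s + 224.
Rational-root test: s = 7 gives p(7) = 0.
Factor out (s - 7): p(s) = (s - 7)·(s^2 + 4s - 32).
The quadratic factors as (s + 8)·(s - 4).
Eigenvalues: -8, 4, 7.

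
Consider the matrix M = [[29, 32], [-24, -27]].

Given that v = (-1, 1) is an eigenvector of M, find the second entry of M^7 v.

-2187

First find the eigenvalue: Mv = (3, -3) = -3·(-1, 1), so λ = -3.
Then M^7 v = λ^7·v = (-3)^7·(-1, 1) = -2187·(-1, 1) = (2187, -2187).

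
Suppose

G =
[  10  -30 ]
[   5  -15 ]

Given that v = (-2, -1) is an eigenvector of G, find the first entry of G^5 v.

6250

First find the eigenvalue: Gv = (10, 5) = -5·(-2, -1), so λ = -5.
Then G^5 v = λ^5·v = (-5)^5·(-2, -1) = -3125·(-2, -1) = (6250, 3125).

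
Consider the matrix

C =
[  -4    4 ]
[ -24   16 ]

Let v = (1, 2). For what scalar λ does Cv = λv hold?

Compute Cv: C·(1, 2) = (4, 8).
Since Cv = λv, compare component 1: 4 = λ·1, so λ = 4.

4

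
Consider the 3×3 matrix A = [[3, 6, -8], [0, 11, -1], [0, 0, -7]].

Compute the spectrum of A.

-7, 3, 11

A is upper triangular, so its eigenvalues are the diagonal entries.
Diagonal: 3, 11, -7.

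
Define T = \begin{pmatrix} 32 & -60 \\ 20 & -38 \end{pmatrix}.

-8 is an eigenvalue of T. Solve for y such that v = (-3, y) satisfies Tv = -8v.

We need (T + 8I)v = 0.
T + 8I = [[40, -60], [20, -30]].
Row 1: (40)·-3 + (-60)·y = 0
Row 2: (20)·-3 + (-30)·y = 0
Solving gives y = -2.
Check: T·(-3, -2) = (24, 16) = -8·(-3, -2).

-2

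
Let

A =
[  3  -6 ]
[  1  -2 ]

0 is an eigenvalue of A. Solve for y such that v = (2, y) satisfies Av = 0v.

1

We need (A)v = 0.
A = [[3, -6], [1, -2]].
Row 1: (3)·2 + (-6)·y = 0
Row 2: (1)·2 + (-2)·y = 0
Solving gives y = 1.
Check: A·(2, 1) = (0, 0) = 0·(2, 1).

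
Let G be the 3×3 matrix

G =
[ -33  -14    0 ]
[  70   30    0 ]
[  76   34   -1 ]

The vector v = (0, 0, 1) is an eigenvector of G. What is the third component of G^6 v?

1

First find the eigenvalue: Gv = (0, 0, -1) = -1·(0, 0, 1), so λ = -1.
Then G^6 v = λ^6·v = (-1)^6·(0, 0, 1) = 1·(0, 0, 1) = (0, 0, 1).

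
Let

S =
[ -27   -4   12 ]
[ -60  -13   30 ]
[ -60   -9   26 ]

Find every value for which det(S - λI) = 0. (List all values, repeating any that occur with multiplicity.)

-7, -4, -3

Compute the characteristic polynomial p(r) = det(rI - S).
Cofactor expansion gives p(r) = r^3 + 14r^2 + 61r + 84.
Rational-root test: r = -7 gives p(-7) = 0.
Dividing by (r + 7) leaves r^2 + 7r + 12.
The quadratic factors as (r + 4)·(r + 3).
Eigenvalues: -7, -4, -3.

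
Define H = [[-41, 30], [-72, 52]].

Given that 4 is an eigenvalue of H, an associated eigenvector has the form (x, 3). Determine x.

2

We need (H - 4I)v = 0.
H - 4I = [[-45, 30], [-72, 48]].
Row 1: (-45)·x + (30)·3 = 0
Row 2: (-72)·x + (48)·3 = 0
Solving gives x = 2.
Check: H·(2, 3) = (8, 12) = 4·(2, 3).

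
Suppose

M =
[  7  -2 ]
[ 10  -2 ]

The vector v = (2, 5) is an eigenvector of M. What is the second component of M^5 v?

160

First find the eigenvalue: Mv = (4, 10) = 2·(2, 5), so λ = 2.
Then M^5 v = λ^5·v = 2^5·(2, 5) = 32·(2, 5) = (64, 160).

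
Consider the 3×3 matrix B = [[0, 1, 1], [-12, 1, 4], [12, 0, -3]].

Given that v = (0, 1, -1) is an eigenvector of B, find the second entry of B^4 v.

81

First find the eigenvalue: Bv = (0, -3, 3) = -3·(0, 1, -1), so λ = -3.
Then B^4 v = λ^4·v = (-3)^4·(0, 1, -1) = 81·(0, 1, -1) = (0, 81, -81).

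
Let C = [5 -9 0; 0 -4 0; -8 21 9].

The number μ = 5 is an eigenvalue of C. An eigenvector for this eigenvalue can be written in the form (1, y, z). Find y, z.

We need (C - 5I)v = 0.
C - 5I = [[0, -9, 0], [0, -9, 0], [-8, 21, 4]].
Row 1: (0)·1 + (-9)·y + (0)·z = 0
Row 2: (0)·1 + (-9)·y + (0)·z = 0
Row 3: (-8)·1 + (21)·y + (4)·z = 0
Solving gives y = 0, z = 2.
Check: C·(1, 0, 2) = (5, 0, 10) = 5·(1, 0, 2).

0, 2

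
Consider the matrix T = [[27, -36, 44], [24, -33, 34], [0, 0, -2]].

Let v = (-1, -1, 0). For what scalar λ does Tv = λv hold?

-9

Compute Tv: T·(-1, -1, 0) = (9, 9, 0).
Since Tv = λv, compare component 1: 9 = λ·-1, so λ = -9.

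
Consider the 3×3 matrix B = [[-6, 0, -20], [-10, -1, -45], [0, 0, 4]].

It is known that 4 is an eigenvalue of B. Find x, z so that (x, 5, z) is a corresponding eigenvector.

We need (B - 4I)v = 0.
B - 4I = [[-10, 0, -20], [-10, -5, -45], [0, 0, 0]].
Row 1: (-10)·x + (0)·5 + (-20)·z = 0
Row 2: (-10)·x + (-5)·5 + (-45)·z = 0
Row 3: (0)·x + (0)·5 + (0)·z = 0
Solving gives x = 2, z = -1.
Check: B·(2, 5, -1) = (8, 20, -4) = 4·(2, 5, -1).

2, -1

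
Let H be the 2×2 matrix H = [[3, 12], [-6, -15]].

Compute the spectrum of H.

det(H - λI) = (3 - λ)(-15 - λ) - (12)·(-6) = λ^2 + 12λ + 27.
This factors as (λ + 9)·(λ + 3) = 0.
Eigenvalues: -9, -3.

-9, -3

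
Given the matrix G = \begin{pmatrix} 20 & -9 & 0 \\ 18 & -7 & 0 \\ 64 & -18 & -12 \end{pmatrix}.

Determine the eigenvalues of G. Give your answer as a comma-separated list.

Set up det(λI - G) = 0.
Expanding the 3×3 determinant: p(λ) = λ^3 - λ^2 - 134λ + 264.
Rational-root test: λ = 2 gives p(2) = 0.
Dividing by (λ - 2) leaves λ^2 + λ - 132.
The quadratic factors as (λ + 12)·(λ - 11).
Eigenvalues: -12, 2, 11.

-12, 2, 11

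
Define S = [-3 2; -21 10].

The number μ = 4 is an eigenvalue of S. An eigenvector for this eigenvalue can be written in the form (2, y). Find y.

We need (S - 4I)v = 0.
S - 4I = [[-7, 2], [-21, 6]].
Row 1: (-7)·2 + (2)·y = 0
Row 2: (-21)·2 + (6)·y = 0
Solving gives y = 7.
Check: S·(2, 7) = (8, 28) = 4·(2, 7).

7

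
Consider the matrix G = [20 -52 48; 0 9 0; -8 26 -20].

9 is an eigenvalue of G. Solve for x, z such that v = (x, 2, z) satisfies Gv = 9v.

-8, 4

We need (G - 9I)v = 0.
G - 9I = [[11, -52, 48], [0, 0, 0], [-8, 26, -29]].
Row 1: (11)·x + (-52)·2 + (48)·z = 0
Row 2: (0)·x + (0)·2 + (0)·z = 0
Row 3: (-8)·x + (26)·2 + (-29)·z = 0
Solving gives x = -8, z = 4.
Check: G·(-8, 2, 4) = (-72, 18, 36) = 9·(-8, 2, 4).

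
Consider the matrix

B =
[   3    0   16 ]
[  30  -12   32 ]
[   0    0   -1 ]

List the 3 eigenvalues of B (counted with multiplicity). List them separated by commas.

-12, -1, 3

Set up det(rI - B) = 0.
Expanding the 3×3 determinant: p(r) = r^3 + 10r^2 - 27r - 36.
Try r = -12: p(-12) = 0, so -12 is a root.
Dividing by (r + 12) leaves r^2 - 2r - 3.
The quadratic factors as (r + 1)·(r - 3).
Eigenvalues: -12, -1, 3.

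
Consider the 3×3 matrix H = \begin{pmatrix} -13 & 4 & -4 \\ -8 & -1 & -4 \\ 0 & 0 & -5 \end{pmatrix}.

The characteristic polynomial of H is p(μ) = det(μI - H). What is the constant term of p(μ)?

225

p(μ) = μ^3 + 19μ^2 + 115μ + 225.
The constant term is 225.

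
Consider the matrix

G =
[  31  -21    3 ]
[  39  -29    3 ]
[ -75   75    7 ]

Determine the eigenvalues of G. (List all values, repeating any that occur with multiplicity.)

-8, 7, 10

Set up det(rI - G) = 0.
Expanding along the first row, p(r) = r^3 - 9r^2 - 66r + 560.
Since p(-8) = 0, r = -8 is a root.
Dividing by (r + 8) leaves r^2 - 17r + 70.
The quadratic factors as (r - 7)·(r - 10).
Eigenvalues: -8, 7, 10.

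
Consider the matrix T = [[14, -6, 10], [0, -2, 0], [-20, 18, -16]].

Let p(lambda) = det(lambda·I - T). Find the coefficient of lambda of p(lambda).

-20

p(lambda) = lambda^3 + 4·lambda^2 - 20·lambda - 48.
The coefficient of lambda is -20.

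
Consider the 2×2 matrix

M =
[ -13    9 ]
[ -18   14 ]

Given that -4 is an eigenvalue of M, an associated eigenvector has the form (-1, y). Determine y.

We need (M + 4I)v = 0.
M + 4I = [[-9, 9], [-18, 18]].
Row 1: (-9)·-1 + (9)·y = 0
Row 2: (-18)·-1 + (18)·y = 0
Solving gives y = -1.
Check: M·(-1, -1) = (4, 4) = -4·(-1, -1).

-1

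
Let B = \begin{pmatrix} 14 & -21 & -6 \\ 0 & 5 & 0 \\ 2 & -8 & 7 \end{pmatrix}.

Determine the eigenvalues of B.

Set up det(sI - B) = 0.
Expanding the 3×3 determinant: p(s) = s^3 - 26s^2 + 215s - 550.
Since p(5) = 0, s = 5 is a root.
Factor out (s - 5): p(s) = (s - 5)·(s^2 - 21s + 110).
The quadratic factors as (s - 10)·(s - 11).
Eigenvalues: 5, 10, 11.

5, 10, 11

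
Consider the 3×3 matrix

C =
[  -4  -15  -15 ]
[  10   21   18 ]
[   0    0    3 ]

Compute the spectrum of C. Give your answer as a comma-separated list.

The characteristic polynomial is p(μ) = det(μI - C).
Expanding the 3×3 determinant: p(μ) = μ^3 - 20μ^2 + 117μ - 198.
Try μ = 3: p(3) = 0, so 3 is a root.
Factor out (μ - 3): p(μ) = (μ - 3)·(μ^2 - 17μ + 66).
The quadratic factors as (μ - 6)·(μ - 11).
Eigenvalues: 3, 6, 11.

3, 6, 11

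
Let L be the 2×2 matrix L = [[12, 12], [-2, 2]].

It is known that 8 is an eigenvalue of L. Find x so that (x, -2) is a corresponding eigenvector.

6

We need (L - 8I)v = 0.
L - 8I = [[4, 12], [-2, -6]].
Row 1: (4)·x + (12)·-2 = 0
Row 2: (-2)·x + (-6)·-2 = 0
Solving gives x = 6.
Check: L·(6, -2) = (48, -16) = 8·(6, -2).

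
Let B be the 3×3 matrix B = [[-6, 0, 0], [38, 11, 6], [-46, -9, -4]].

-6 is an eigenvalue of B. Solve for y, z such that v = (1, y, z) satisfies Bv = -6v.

We need (B + 6I)v = 0.
B + 6I = [[0, 0, 0], [38, 17, 6], [-46, -9, 2]].
Row 1: (0)·1 + (0)·y + (0)·z = 0
Row 2: (38)·1 + (17)·y + (6)·z = 0
Row 3: (-46)·1 + (-9)·y + (2)·z = 0
Solving gives y = -4, z = 5.
Check: B·(1, -4, 5) = (-6, 24, -30) = -6·(1, -4, 5).

-4, 5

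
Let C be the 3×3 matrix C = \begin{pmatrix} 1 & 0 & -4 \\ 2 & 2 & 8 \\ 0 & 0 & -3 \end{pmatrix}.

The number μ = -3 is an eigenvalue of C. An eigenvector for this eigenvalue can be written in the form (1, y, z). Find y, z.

We need (C + 3I)v = 0.
C + 3I = [[4, 0, -4], [2, 5, 8], [0, 0, 0]].
Row 1: (4)·1 + (0)·y + (-4)·z = 0
Row 2: (2)·1 + (5)·y + (8)·z = 0
Row 3: (0)·1 + (0)·y + (0)·z = 0
Solving gives y = -2, z = 1.
Check: C·(1, -2, 1) = (-3, 6, -3) = -3·(1, -2, 1).

-2, 1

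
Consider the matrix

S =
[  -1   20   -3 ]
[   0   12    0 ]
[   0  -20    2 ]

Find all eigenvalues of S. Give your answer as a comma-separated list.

Compute the characteristic polynomial p(λ) = det(λI - S).
Expanding the 3×3 determinant: p(λ) = λ^3 - 13λ^2 + 10λ + 24.
Try λ = 12: p(12) = 0, so 12 is a root.
Dividing by (λ - 12) leaves λ^2 - λ - 2.
The quadratic factors as (λ + 1)·(λ - 2).
Eigenvalues: -1, 2, 12.

-1, 2, 12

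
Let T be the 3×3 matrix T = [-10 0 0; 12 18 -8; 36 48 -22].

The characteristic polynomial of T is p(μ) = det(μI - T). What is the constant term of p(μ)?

p(μ) = μ^3 + 14μ^2 + 28μ - 120.
The constant term is -120.

-120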